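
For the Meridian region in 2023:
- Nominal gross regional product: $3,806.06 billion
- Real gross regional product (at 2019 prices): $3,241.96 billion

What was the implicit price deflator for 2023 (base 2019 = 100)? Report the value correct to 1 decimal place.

implicit price deflator = (Nominal / Real) × 100 = 3806.06 / 3241.96 × 100 = 117.40.

117.4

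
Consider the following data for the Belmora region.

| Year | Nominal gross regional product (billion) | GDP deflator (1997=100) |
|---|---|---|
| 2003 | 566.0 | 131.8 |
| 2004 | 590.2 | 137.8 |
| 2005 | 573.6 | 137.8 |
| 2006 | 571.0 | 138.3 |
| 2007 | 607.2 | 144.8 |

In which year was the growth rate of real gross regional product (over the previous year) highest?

2007

2004: real = 590.2/1.378 = 428.30; growth vs 2003 (429.44) = -0.27%.
2005: real = 573.6/1.378 = 416.26; growth vs 2004 (428.30) = -2.81%.
2006: real = 571.0/1.383 = 412.87; growth vs 2005 (416.26) = -0.81%.
2007: real = 607.2/1.448 = 419.34; growth vs 2006 (412.87) = 1.57%.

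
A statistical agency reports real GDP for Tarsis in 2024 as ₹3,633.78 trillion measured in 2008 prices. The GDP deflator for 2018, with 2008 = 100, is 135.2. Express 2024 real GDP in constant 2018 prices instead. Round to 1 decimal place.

Real GDP in 2018 prices = Real GDP in 2008 prices × (P_2018/P_2008) = 3633.78 × 1.352 = 4912.87.

₹4,912.9 trillion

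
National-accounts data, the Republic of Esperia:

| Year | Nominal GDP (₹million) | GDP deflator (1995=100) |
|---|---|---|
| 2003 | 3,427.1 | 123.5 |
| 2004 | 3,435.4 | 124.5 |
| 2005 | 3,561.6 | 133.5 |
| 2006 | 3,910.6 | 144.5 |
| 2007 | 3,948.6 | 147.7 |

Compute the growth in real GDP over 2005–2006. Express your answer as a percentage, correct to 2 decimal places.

Real GDP 2005 = 3561.6/1.335 = 2667.87.
Real GDP 2006 = 3910.6/1.445 = 2706.30.
Change = 2706.30/2667.87 − 1 = 0.0144.

1.44%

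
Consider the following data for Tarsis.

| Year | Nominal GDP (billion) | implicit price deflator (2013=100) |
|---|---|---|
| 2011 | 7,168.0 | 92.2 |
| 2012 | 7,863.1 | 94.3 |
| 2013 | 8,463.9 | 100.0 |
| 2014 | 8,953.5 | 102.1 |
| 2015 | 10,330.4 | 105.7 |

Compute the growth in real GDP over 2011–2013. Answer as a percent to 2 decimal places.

8.87%

Real GDP 2011 = 7168.0/0.922 = 7774.40.
Real GDP 2013 = 8463.9/1.000 = 8463.90.
Change = 8463.90/7774.40 − 1 = 0.0887.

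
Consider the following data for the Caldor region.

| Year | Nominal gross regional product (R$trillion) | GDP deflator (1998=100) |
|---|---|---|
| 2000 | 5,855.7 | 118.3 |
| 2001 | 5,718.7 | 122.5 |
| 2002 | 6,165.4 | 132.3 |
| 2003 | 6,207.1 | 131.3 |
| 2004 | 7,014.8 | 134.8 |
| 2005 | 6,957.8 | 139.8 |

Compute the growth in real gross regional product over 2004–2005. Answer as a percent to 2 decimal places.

Real gross regional product 2004 = 7014.8/1.348 = 5203.86.
Real gross regional product 2005 = 6957.8/1.398 = 4976.97.
Change = 4976.97/5203.86 − 1 = -0.0436.

-4.36%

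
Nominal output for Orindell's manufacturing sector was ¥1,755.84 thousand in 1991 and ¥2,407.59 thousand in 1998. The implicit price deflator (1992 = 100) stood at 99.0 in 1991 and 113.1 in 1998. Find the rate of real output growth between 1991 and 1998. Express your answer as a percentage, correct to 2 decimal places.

Real output 1991 = 1755.84 / 0.990 = 1773.58.
Real output 1998 = 2407.59 / 1.131 = 2128.73.
Real growth = 2128.73 / 1773.58 − 1 = 0.2002.

20.02%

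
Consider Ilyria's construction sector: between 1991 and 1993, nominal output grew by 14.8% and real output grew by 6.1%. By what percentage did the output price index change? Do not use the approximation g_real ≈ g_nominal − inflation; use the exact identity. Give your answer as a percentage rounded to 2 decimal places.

(1 + g_nom) = (1 + g_real)(1 + π), so π = 1.1480 / 1.0610 − 1 = 0.08200.

8.20%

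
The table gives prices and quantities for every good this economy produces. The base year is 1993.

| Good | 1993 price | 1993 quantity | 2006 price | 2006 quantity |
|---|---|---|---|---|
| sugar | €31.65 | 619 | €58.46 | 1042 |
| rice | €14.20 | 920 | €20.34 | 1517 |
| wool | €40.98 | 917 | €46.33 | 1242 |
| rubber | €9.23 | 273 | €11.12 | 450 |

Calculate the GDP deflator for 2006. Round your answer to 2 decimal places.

140.84

Nominal GDP 2006 = 58.46·1042 + 20.34·1517 + 46.33·1242 + 11.12·450 = 154316.96.
Real GDP 2006 (at 1993 prices) = 31.65·1042 + 14.20·1517 + 40.98·1242 + 9.23·450 = 109571.36.
Deflator = Nominal/Real × 100 = 154316.96/109571.36 × 100 = 140.837.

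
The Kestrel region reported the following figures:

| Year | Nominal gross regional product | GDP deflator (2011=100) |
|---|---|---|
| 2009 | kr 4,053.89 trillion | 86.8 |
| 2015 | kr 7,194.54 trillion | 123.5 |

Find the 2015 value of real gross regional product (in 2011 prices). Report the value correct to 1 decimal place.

Real gross regional product = Nominal / (GDP deflator/100) = 7194.54 / 1.235 = 5825.54.

kr 5,825.5 trillion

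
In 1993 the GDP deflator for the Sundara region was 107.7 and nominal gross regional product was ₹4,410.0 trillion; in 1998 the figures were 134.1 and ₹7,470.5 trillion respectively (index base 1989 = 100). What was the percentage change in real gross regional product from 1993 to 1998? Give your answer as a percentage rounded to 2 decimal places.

Deflate each year: 1993 → 4410.0/1.077 = 4094.71; 1998 → 7470.5/1.341 = 5570.84.
So real gross regional product changed by 5570.84/4094.71 − 1 = 0.3605, i.e. 36.05%.

36.05%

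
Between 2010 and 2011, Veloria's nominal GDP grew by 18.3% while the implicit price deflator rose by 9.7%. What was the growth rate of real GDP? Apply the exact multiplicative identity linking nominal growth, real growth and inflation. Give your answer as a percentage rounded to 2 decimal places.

7.84%

(1 + g_nom) = (1 + g_real)(1 + π), so g_real = 1.1830 / 1.0970 − 1 = 0.07840.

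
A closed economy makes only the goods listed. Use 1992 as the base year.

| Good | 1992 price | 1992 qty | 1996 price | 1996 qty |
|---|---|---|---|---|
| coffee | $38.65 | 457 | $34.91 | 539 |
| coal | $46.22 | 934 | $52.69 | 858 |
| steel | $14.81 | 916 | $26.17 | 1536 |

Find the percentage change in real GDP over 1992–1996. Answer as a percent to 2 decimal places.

Real GDP 1992 = Nominal GDP 1992 = 38.65·457 + 46.22·934 + 14.81·916 = 74398.49.
Real GDP 1996 (at 1992 prices) = 38.65·539 + 46.22·858 + 14.81·1536 = 83237.27.
Real growth = 83237.27/74398.49 − 1 = 0.1188.

11.88%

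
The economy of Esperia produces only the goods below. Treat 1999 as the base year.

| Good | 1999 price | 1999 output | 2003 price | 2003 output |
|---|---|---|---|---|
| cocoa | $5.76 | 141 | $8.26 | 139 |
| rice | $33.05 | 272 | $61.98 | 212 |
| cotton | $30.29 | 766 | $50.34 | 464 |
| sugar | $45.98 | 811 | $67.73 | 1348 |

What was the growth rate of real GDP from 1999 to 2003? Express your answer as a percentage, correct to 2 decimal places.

Real GDP 1999 = Nominal GDP 1999 = 5.76·141 + 33.05·272 + 30.29·766 + 45.98·811 = 70293.68.
Real GDP 2003 (at 1999 prices) = 5.76·139 + 33.05·212 + 30.29·464 + 45.98·1348 = 83842.84.
Real growth = 83842.84/70293.68 − 1 = 0.1928.

19.28%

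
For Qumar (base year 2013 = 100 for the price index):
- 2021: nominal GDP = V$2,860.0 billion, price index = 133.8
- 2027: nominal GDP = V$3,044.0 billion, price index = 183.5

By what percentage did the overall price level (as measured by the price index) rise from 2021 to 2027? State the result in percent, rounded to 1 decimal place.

37.1%

Price-level change = 183.5 / 133.8 − 1 = 0.3714.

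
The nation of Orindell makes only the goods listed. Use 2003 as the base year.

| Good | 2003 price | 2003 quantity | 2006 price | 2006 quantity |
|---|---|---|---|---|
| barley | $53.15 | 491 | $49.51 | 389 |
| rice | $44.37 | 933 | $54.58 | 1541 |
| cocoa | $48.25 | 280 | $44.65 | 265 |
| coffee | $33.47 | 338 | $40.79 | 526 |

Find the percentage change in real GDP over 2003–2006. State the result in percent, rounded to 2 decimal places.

Real GDP 2003 = Nominal GDP 2003 = 53.15·491 + 44.37·933 + 48.25·280 + 33.47·338 = 92316.72.
Real GDP 2006 (at 2003 prices) = 53.15·389 + 44.37·1541 + 48.25·265 + 33.47·526 = 119440.99.
Real growth = 119440.99/92316.72 − 1 = 0.2938.

29.38%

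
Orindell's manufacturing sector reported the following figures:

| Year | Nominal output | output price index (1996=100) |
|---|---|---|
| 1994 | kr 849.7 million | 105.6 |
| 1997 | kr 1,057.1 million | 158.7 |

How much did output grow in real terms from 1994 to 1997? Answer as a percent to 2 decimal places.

-17.22%

Real output 1994 = 849.7 / 1.056 = 804.64.
Real output 1997 = 1057.1 / 1.587 = 666.10.
Real growth = 666.10 / 804.64 − 1 = -0.1722.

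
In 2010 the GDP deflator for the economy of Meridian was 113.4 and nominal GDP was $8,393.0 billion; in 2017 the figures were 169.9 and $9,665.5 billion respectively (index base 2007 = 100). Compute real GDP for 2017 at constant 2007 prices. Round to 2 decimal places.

Real GDP = Nominal / (GDP deflator/100) = 9665.5 / 1.699 = 5688.93.

$5,688.93 billion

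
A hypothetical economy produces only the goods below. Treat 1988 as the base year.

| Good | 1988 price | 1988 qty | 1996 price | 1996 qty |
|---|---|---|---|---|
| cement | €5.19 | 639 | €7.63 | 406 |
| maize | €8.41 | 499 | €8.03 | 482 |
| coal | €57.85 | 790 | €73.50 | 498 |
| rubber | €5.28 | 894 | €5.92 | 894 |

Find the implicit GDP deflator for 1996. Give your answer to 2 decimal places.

Nominal GDP 1996 = 7.63·406 + 8.03·482 + 73.50·498 + 5.92·894 = 48863.72.
Real GDP 1996 (at 1988 prices) = 5.19·406 + 8.41·482 + 57.85·498 + 5.28·894 = 39690.38.
Deflator = Nominal/Real × 100 = 48863.72/39690.38 × 100 = 123.112.

123.11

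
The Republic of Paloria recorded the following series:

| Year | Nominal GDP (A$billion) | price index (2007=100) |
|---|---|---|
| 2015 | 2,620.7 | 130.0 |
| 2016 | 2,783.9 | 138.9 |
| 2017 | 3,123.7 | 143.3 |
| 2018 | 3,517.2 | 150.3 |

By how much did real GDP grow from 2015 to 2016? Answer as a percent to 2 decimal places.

Real GDP 2015 = 2620.7/1.300 = 2015.92.
Real GDP 2016 = 2783.9/1.389 = 2004.25.
Change = 2004.25/2015.92 − 1 = -0.0058.

-0.58%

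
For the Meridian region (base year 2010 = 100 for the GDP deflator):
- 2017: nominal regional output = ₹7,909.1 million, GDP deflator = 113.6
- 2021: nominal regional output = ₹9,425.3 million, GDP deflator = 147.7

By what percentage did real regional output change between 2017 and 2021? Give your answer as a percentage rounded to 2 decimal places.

-8.34%

Real regional output 2017 = 7909.1 / 1.136 = 6962.24.
Real regional output 2021 = 9425.3 / 1.477 = 6381.38.
Real growth = 6381.38 / 6962.24 − 1 = -0.0834.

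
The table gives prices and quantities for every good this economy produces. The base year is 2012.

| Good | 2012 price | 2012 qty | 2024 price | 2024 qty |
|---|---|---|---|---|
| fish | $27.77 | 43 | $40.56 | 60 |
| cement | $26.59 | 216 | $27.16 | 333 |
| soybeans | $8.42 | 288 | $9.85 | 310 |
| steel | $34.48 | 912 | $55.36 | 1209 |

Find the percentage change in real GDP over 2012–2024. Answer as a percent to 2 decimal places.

34.33%

Real GDP 2012 = Nominal GDP 2012 = 27.77·43 + 26.59·216 + 8.42·288 + 34.48·912 = 40808.27.
Real GDP 2024 (at 2012 prices) = 27.77·60 + 26.59·333 + 8.42·310 + 34.48·1209 = 54817.19.
Real growth = 54817.19/40808.27 − 1 = 0.3433.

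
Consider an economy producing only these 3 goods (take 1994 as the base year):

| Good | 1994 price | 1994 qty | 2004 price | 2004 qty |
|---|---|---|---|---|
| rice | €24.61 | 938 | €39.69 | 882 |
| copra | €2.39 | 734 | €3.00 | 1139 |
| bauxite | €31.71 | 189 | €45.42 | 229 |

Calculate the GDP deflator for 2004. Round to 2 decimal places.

Nominal GDP 2004 = 39.69·882 + 3.00·1139 + 45.42·229 = 48824.76.
Real GDP 2004 (at 1994 prices) = 24.61·882 + 2.39·1139 + 31.71·229 = 31689.82.
Deflator = Nominal/Real × 100 = 48824.76/31689.82 × 100 = 154.071.

154.07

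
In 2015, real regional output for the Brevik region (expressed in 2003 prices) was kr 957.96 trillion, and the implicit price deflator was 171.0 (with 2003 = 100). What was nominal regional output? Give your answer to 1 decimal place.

kr 1,638.1 trillion

Nominal regional output = Real × (implicit price deflator/100) = 957.96 × 1.710 = 1638.11.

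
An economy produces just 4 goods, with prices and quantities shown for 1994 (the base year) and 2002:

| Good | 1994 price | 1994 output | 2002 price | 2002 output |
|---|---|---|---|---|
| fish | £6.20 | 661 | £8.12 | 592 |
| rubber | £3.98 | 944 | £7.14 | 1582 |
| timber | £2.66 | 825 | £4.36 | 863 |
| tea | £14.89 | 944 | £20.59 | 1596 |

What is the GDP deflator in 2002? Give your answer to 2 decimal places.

Nominal GDP 2002 = 8.12·592 + 7.14·1582 + 4.36·863 + 20.59·1596 = 52726.84.
Real GDP 2002 (at 1994 prices) = 6.20·592 + 3.98·1582 + 2.66·863 + 14.89·1596 = 36026.78.
Deflator = Nominal/Real × 100 = 52726.84/36026.78 × 100 = 146.355.

146.35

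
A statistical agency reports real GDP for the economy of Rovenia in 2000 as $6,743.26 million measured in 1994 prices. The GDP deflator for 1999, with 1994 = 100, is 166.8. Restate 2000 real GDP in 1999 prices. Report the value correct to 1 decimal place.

$11,247.8 million

Real GDP in 1999 prices = Real GDP in 1994 prices × (P_1999/P_1994) = 6743.26 × 1.668 = 11247.76.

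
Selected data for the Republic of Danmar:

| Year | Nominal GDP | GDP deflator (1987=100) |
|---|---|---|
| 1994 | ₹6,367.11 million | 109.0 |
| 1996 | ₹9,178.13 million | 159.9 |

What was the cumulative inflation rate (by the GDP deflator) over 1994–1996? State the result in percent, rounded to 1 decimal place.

46.7%

Price-level change = 159.9 / 109.0 − 1 = 0.4670.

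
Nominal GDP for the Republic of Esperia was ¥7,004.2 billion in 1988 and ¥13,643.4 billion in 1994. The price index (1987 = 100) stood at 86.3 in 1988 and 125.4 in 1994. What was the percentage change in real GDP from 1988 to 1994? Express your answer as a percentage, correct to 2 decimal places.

34.05%

Real GDP 1988 = 7004.2 / 0.863 = 8116.11.
Real GDP 1994 = 13643.4 / 1.254 = 10879.90.
Real growth = 10879.90 / 8116.11 − 1 = 0.3405.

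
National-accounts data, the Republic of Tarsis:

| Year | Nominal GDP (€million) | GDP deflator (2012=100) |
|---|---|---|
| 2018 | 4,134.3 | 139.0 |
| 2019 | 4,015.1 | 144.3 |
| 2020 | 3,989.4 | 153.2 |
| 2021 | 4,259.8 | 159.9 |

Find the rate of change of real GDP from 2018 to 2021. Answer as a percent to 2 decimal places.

-10.43%

Real GDP 2018 = 4134.3/1.390 = 2974.32.
Real GDP 2021 = 4259.8/1.599 = 2664.04.
Change = 2664.04/2974.32 − 1 = -0.1043.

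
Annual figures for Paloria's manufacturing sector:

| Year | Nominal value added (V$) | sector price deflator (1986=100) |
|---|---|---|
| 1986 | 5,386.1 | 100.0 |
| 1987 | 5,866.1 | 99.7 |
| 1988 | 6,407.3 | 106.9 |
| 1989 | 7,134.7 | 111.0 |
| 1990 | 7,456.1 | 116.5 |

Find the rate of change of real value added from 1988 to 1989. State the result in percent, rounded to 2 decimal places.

Real value added 1988 = 6407.3/1.069 = 5993.73.
Real value added 1989 = 7134.7/1.110 = 6427.66.
Change = 6427.66/5993.73 − 1 = 0.0724.

7.24%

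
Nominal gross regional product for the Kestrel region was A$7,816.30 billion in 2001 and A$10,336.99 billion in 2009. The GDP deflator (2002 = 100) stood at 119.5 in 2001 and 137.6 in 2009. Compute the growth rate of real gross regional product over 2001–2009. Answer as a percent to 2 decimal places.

Real gross regional product 2001 = 7816.30 / 1.195 = 6540.84.
Real gross regional product 2009 = 10336.99 / 1.376 = 7512.35.
Real growth = 7512.35 / 6540.84 − 1 = 0.1485.

14.85%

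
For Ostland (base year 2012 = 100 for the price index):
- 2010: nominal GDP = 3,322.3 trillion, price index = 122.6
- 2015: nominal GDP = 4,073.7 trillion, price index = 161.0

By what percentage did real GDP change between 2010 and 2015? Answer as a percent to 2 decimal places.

-6.63%

Deflate each year: 2010 → 3322.3/1.226 = 2709.87; 2015 → 4073.7/1.610 = 2530.25.
So real GDP changed by 2530.25/2709.87 − 1 = -0.0663, i.e. -6.63%.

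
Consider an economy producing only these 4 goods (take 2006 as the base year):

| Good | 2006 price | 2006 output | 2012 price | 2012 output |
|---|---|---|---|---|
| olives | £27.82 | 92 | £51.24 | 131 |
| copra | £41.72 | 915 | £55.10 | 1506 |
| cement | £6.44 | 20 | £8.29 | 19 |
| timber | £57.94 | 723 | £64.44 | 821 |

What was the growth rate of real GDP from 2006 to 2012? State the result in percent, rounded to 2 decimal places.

Real GDP 2006 = Nominal GDP 2006 = 27.82·92 + 41.72·915 + 6.44·20 + 57.94·723 = 82752.66.
Real GDP 2012 (at 2006 prices) = 27.82·131 + 41.72·1506 + 6.44·19 + 57.94·821 = 114165.84.
Real growth = 114165.84/82752.66 − 1 = 0.3796.

37.96%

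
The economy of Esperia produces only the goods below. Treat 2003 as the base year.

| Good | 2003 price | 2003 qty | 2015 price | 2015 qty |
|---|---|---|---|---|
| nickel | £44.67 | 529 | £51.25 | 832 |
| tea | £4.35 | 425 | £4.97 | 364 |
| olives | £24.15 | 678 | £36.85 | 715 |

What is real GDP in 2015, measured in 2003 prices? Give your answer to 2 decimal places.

£56016.09

Real GDP 2015 = Σ (p_2003 × q_2015) = 44.67·832 + 4.35·364 + 24.15·715 = 56016.09.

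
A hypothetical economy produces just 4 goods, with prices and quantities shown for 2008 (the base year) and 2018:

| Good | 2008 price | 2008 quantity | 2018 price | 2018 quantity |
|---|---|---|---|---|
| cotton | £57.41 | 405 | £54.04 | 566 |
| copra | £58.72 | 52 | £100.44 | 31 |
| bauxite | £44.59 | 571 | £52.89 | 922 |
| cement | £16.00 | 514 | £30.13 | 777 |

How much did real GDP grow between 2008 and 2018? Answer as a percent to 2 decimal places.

Real GDP 2008 = Nominal GDP 2008 = 57.41·405 + 58.72·52 + 44.59·571 + 16.00·514 = 59989.38.
Real GDP 2018 (at 2008 prices) = 57.41·566 + 58.72·31 + 44.59·922 + 16.00·777 = 87858.36.
Real growth = 87858.36/59989.38 − 1 = 0.4646.

46.46%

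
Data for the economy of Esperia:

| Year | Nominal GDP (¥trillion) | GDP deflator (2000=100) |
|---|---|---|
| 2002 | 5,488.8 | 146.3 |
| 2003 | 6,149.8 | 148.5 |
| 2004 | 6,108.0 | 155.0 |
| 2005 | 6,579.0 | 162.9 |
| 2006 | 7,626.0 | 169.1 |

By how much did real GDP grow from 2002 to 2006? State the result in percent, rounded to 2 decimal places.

Real GDP 2002 = 5488.8/1.463 = 3751.74.
Real GDP 2006 = 7626.0/1.691 = 4509.76.
Change = 4509.76/3751.74 − 1 = 0.2020.

20.20%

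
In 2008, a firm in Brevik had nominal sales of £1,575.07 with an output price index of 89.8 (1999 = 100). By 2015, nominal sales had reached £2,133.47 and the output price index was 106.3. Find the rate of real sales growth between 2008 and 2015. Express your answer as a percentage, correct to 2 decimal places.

14.43%

Real sales 2008 = 1575.07 / 0.898 = 1753.98.
Real sales 2015 = 2133.47 / 1.063 = 2007.03.
Real growth = 2007.03 / 1753.98 − 1 = 0.1443.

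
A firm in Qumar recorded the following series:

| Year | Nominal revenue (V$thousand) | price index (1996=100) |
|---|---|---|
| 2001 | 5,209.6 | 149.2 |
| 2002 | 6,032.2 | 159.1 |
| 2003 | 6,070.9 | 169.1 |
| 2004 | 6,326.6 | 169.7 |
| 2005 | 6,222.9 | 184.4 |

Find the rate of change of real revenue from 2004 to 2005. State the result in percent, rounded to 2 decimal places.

Real revenue 2004 = 6326.6/1.697 = 3728.11.
Real revenue 2005 = 6222.9/1.844 = 3374.67.
Change = 3374.67/3728.11 − 1 = -0.0948.

-9.48%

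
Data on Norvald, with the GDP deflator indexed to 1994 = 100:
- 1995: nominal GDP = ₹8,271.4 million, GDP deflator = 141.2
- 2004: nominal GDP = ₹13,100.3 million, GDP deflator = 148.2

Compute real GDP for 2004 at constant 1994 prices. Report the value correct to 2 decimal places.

Real GDP = Nominal / (GDP deflator/100) = 13100.3 / 1.482 = 8839.61.

₹8,839.61 million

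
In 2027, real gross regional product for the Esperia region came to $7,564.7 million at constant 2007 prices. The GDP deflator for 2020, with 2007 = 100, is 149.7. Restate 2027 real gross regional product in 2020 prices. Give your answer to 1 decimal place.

$11,324.4 million

Real gross regional product in 2020 prices = Real gross regional product in 2007 prices × (P_2020/P_2007) = 7564.7 × 1.497 = 11324.36.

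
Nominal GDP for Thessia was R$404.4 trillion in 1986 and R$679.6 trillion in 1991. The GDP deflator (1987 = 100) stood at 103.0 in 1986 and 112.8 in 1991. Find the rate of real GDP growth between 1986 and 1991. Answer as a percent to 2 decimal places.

53.45%

Deflate each year: 1986 → 404.4/1.030 = 392.62; 1991 → 679.6/1.128 = 602.48.
So real GDP changed by 602.48/392.62 − 1 = 0.5345, i.e. 53.45%.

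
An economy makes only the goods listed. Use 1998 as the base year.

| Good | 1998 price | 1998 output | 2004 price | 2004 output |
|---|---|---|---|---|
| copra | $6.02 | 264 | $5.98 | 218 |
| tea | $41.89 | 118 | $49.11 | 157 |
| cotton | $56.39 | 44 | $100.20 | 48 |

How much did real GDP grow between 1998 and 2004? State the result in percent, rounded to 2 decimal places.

Real GDP 1998 = Nominal GDP 1998 = 6.02·264 + 41.89·118 + 56.39·44 = 9013.46.
Real GDP 2004 (at 1998 prices) = 6.02·218 + 41.89·157 + 56.39·48 = 10595.81.
Real growth = 10595.81/9013.46 − 1 = 0.1756.

17.56%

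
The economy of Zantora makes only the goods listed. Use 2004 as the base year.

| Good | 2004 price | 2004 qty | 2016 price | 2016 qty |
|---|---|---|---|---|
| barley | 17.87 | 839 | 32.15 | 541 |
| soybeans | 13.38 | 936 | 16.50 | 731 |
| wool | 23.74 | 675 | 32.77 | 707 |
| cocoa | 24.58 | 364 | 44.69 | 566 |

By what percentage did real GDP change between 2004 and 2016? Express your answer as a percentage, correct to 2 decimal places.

Real GDP 2004 = Nominal GDP 2004 = 17.87·839 + 13.38·936 + 23.74·675 + 24.58·364 = 52488.23.
Real GDP 2016 (at 2004 prices) = 17.87·541 + 13.38·731 + 23.74·707 + 24.58·566 = 50144.91.
Real growth = 50144.91/52488.23 − 1 = -0.0446.

-4.46%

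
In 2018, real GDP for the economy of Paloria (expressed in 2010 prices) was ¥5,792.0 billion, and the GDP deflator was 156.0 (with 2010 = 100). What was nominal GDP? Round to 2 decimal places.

¥9,035.52 billion

Nominal GDP = Real × (GDP deflator/100) = 5792.0 × 1.560 = 9035.52.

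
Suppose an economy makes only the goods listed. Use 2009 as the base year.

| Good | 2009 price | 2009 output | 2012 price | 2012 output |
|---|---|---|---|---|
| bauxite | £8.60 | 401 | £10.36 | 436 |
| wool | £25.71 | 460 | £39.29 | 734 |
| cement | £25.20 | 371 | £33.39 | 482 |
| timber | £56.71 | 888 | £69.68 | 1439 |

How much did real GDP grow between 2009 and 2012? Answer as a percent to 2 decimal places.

Real GDP 2009 = Nominal GDP 2009 = 8.60·401 + 25.71·460 + 25.20·371 + 56.71·888 = 74982.88.
Real GDP 2012 (at 2009 prices) = 8.60·436 + 25.71·734 + 25.20·482 + 56.71·1439 = 116372.83.
Real growth = 116372.83/74982.88 − 1 = 0.5520.

55.20%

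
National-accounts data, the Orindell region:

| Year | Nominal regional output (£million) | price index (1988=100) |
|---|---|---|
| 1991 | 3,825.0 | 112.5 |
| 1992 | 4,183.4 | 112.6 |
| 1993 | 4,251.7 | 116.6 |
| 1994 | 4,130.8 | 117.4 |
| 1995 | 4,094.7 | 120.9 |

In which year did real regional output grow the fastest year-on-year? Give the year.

1992: real = 4183.4/1.126 = 3715.28; growth vs 1991 (3400.00) = 9.27%.
1993: real = 4251.7/1.166 = 3646.40; growth vs 1992 (3715.28) = -1.85%.
1994: real = 4130.8/1.174 = 3518.57; growth vs 1993 (3646.40) = -3.51%.
1995: real = 4094.7/1.209 = 3386.85; growth vs 1994 (3518.57) = -3.74%.

1992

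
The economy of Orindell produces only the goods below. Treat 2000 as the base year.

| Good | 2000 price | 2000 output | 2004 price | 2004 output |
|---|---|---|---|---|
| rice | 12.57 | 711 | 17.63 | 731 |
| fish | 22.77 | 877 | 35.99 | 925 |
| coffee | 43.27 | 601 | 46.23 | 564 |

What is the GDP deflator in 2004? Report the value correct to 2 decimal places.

132.20

Nominal GDP 2004 = 17.63·731 + 35.99·925 + 46.23·564 = 72252.00.
Real GDP 2004 (at 2000 prices) = 12.57·731 + 22.77·925 + 43.27·564 = 54655.20.
Deflator = Nominal/Real × 100 = 72252.00/54655.20 × 100 = 132.196.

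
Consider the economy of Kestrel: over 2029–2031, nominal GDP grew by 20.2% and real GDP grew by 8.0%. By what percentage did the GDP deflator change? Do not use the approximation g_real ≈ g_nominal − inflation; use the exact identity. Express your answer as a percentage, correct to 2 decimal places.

(1 + g_nom) = (1 + g_real)(1 + π), so π = 1.2020 / 1.0800 − 1 = 0.11296.

11.30%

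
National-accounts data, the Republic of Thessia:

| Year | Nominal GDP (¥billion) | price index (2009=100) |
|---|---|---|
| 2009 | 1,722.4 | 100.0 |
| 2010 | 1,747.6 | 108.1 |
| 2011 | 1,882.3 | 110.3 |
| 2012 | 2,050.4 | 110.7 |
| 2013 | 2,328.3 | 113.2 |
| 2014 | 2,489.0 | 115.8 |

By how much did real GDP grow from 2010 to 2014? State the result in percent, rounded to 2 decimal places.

Real GDP 2010 = 1747.6/1.081 = 1616.65.
Real GDP 2014 = 2489.0/1.158 = 2149.40.
Change = 2149.40/1616.65 − 1 = 0.3295.

32.95%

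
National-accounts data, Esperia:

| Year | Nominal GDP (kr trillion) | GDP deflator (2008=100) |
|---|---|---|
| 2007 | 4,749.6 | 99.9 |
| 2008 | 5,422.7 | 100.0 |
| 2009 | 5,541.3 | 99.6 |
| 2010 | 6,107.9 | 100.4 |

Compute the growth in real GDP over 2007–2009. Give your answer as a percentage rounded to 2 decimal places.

17.02%

Real GDP 2007 = 4749.6/0.999 = 4754.35.
Real GDP 2009 = 5541.3/0.996 = 5563.55.
Change = 5563.55/4754.35 − 1 = 0.1702.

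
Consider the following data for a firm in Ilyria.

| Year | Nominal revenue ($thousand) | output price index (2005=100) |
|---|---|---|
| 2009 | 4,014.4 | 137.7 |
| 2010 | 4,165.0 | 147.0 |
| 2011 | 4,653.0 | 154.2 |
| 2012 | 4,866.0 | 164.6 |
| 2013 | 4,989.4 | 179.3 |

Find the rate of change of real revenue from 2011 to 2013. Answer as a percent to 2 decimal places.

Real revenue 2011 = 4653.0/1.542 = 3017.51.
Real revenue 2013 = 4989.4/1.793 = 2782.71.
Change = 2782.71/3017.51 − 1 = -0.0778.

-7.78%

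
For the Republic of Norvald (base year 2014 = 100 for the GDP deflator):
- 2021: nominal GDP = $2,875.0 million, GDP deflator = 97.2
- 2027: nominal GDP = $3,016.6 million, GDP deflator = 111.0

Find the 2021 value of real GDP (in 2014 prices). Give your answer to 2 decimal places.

Real GDP = Nominal / (GDP deflator/100) = 2875.0 / 0.972 = 2957.82.

$2,957.82 million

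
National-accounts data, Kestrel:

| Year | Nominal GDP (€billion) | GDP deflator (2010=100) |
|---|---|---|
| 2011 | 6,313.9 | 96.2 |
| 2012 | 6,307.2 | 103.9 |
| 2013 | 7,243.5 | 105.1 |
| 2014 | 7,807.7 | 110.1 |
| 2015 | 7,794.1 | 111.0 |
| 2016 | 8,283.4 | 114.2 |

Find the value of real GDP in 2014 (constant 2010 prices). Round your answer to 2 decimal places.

Real GDP 2014 = 7807.7 / 1.101 = 7091.46.

€7,091.46 billion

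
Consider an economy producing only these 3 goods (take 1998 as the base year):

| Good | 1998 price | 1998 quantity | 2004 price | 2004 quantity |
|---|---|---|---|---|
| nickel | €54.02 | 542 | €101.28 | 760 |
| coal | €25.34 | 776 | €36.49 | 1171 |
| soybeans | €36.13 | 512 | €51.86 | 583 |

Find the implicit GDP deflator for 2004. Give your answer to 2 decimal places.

Nominal GDP 2004 = 101.28·760 + 36.49·1171 + 51.86·583 = 149936.97.
Real GDP 2004 (at 1998 prices) = 54.02·760 + 25.34·1171 + 36.13·583 = 91792.13.
Deflator = Nominal/Real × 100 = 149936.97/91792.13 × 100 = 163.344.

163.34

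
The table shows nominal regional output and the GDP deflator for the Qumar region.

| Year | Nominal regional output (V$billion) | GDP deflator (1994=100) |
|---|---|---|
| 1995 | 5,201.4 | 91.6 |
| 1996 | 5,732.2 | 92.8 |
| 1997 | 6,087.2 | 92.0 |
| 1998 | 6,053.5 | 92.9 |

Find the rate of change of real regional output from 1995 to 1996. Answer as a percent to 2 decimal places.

8.78%

Real regional output 1995 = 5201.4/0.916 = 5678.38.
Real regional output 1996 = 5732.2/0.928 = 6176.94.
Change = 6176.94/5678.38 − 1 = 0.0878.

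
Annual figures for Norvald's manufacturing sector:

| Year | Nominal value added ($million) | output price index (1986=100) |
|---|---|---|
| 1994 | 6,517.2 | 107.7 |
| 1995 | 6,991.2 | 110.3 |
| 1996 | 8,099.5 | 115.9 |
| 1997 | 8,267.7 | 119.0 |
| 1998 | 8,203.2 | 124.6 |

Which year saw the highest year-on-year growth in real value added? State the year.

1996

1995: real = 6991.2/1.103 = 6338.35; growth vs 1994 (6051.25) = 4.74%.
1996: real = 8099.5/1.159 = 6988.35; growth vs 1995 (6338.35) = 10.26%.
1997: real = 8267.7/1.190 = 6947.65; growth vs 1996 (6988.35) = -0.58%.
1998: real = 8203.2/1.246 = 6583.63; growth vs 1997 (6947.65) = -5.24%.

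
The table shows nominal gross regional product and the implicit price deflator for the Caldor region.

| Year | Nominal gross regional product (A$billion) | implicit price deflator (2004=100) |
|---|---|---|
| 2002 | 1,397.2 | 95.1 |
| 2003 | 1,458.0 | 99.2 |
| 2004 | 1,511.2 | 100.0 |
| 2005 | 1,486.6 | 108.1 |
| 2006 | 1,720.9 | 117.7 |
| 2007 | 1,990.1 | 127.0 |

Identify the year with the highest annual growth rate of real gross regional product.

2003: real = 1458.0/0.992 = 1469.76; growth vs 2002 (1469.19) = 0.04%.
2004: real = 1511.2/1.000 = 1511.20; growth vs 2003 (1469.76) = 2.82%.
2005: real = 1486.6/1.081 = 1375.21; growth vs 2004 (1511.20) = -9.00%.
2006: real = 1720.9/1.177 = 1462.11; growth vs 2005 (1375.21) = 6.32%.
2007: real = 1990.1/1.270 = 1567.01; growth vs 2006 (1462.11) = 7.17%.

2007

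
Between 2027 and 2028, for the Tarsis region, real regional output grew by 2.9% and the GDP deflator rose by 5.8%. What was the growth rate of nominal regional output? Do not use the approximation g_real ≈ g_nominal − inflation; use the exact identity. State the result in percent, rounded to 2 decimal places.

(1 + g_nom) = (1 + g_real)(1 + π) = 1.0290 × 1.0580 = 1.08868.

8.87%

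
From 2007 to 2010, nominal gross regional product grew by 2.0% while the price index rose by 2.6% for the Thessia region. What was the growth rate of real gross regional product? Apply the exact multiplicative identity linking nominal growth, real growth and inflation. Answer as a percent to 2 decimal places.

(1 + g_nom) = (1 + g_real)(1 + π), so g_real = 1.0200 / 1.0260 − 1 = -0.00585.

-0.58%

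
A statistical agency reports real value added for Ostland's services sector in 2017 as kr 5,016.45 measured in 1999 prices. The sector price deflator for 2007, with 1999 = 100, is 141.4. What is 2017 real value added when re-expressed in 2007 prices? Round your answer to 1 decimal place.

kr 7,093.3

Real value added in 2007 prices = Real value added in 1999 prices × (P_2007/P_1999) = 5016.45 × 1.414 = 7093.26.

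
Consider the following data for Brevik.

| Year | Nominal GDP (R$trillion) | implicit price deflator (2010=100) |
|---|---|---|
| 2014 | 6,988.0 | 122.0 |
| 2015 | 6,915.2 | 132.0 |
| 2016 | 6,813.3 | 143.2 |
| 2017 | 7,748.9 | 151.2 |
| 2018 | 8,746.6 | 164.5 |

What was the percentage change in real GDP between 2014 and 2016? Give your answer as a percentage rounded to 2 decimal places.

Real GDP 2014 = 6988.0/1.220 = 5727.87.
Real GDP 2016 = 6813.3/1.432 = 4757.89.
Change = 4757.89/5727.87 − 1 = -0.1693.

-16.93%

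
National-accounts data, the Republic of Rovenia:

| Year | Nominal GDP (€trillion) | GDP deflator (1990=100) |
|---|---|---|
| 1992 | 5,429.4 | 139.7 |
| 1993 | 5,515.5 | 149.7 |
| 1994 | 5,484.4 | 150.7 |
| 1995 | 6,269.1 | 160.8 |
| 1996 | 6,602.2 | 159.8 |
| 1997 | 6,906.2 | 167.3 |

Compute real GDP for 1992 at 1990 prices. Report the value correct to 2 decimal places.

Real GDP 1992 = 5429.4 / 1.397 = 3886.47.

€3,886.47 trillion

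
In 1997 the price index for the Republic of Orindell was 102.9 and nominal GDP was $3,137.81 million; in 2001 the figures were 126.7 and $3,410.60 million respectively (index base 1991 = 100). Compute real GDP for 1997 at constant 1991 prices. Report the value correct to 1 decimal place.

Real GDP = Nominal / (price index/100) = 3137.81 / 1.029 = 3049.38.

$3,049.4 million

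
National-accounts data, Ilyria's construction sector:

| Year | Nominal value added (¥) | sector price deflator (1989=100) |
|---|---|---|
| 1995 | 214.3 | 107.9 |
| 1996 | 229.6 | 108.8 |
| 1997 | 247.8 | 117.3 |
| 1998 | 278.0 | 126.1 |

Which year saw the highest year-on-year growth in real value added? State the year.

1996: real = 229.6/1.088 = 211.03; growth vs 1995 (198.61) = 6.25%.
1997: real = 247.8/1.173 = 211.25; growth vs 1996 (211.03) = 0.10%.
1998: real = 278.0/1.261 = 220.46; growth vs 1997 (211.25) = 4.36%.

1996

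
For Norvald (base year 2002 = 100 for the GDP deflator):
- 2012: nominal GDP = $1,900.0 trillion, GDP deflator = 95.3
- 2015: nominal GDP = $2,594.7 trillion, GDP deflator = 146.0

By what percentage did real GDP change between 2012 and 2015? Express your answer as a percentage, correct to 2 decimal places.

-10.86%

Real GDP 2012 = 1900.0 / 0.953 = 1993.70.
Real GDP 2015 = 2594.7 / 1.460 = 1777.19.
Real growth = 1777.19 / 1993.70 − 1 = -0.1086.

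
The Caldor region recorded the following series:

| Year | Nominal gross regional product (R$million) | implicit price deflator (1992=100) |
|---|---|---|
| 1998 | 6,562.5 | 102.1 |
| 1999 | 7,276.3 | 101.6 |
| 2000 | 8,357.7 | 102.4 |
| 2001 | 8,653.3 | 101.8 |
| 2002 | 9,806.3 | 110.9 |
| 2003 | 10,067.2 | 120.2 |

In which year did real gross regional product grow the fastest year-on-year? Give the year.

2000

1999: real = 7276.3/1.016 = 7161.71; growth vs 1998 (6427.52) = 11.42%.
2000: real = 8357.7/1.024 = 8161.82; growth vs 1999 (7161.71) = 13.96%.
2001: real = 8653.3/1.018 = 8500.29; growth vs 2000 (8161.82) = 4.15%.
2002: real = 9806.3/1.109 = 8842.47; growth vs 2001 (8500.29) = 4.03%.
2003: real = 10067.2/1.202 = 8375.37; growth vs 2002 (8842.47) = -5.28%.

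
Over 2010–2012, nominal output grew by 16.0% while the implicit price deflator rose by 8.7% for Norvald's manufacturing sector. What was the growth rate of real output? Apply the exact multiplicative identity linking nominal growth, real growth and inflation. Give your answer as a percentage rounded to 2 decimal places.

(1 + g_nom) = (1 + g_real)(1 + π), so g_real = 1.1600 / 1.0870 − 1 = 0.06716.

6.72%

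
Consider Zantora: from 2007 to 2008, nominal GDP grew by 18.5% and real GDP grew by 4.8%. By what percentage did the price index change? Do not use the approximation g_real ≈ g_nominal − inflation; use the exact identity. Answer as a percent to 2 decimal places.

(1 + g_nom) = (1 + g_real)(1 + π), so π = 1.1850 / 1.0480 − 1 = 0.13073.

13.07%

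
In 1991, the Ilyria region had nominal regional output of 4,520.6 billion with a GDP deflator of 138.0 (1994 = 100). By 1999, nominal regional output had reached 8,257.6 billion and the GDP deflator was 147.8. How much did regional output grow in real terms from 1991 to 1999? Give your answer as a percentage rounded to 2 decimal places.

Real regional output 1991 = 4520.6 / 1.380 = 3275.80.
Real regional output 1999 = 8257.6 / 1.478 = 5587.01.
Real growth = 5587.01 / 3275.80 − 1 = 0.7055.

70.55%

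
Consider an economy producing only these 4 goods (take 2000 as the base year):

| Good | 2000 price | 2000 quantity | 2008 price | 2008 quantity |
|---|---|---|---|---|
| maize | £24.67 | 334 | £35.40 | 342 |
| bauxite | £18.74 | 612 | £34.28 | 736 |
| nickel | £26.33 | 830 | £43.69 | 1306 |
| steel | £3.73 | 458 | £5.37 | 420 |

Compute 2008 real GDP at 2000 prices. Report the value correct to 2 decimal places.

Real GDP 2008 = Σ (p_2000 × q_2008) = 24.67·342 + 18.74·736 + 26.33·1306 + 3.73·420 = 58183.36.

£58183.36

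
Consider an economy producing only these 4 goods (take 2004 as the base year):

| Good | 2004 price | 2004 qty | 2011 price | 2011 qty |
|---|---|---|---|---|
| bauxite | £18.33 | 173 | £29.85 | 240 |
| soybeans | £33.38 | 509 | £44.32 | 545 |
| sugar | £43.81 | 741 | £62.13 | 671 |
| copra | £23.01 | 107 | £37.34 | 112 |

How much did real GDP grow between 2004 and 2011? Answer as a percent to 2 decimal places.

Real GDP 2004 = Nominal GDP 2004 = 18.33·173 + 33.38·509 + 43.81·741 + 23.01·107 = 55086.79.
Real GDP 2011 (at 2004 prices) = 18.33·240 + 33.38·545 + 43.81·671 + 23.01·112 = 54564.93.
Real growth = 54564.93/55086.79 − 1 = -0.0095.

-0.95%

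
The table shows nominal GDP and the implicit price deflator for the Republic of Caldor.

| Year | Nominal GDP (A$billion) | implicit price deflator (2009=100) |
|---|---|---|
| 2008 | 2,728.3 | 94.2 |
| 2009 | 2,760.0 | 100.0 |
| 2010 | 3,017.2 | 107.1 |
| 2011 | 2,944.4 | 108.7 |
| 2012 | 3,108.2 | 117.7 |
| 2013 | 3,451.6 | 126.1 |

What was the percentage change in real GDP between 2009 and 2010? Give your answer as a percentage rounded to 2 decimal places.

2.07%

Real GDP 2009 = 2760.0/1.000 = 2760.00.
Real GDP 2010 = 3017.2/1.071 = 2817.18.
Change = 2817.18/2760.00 − 1 = 0.0207.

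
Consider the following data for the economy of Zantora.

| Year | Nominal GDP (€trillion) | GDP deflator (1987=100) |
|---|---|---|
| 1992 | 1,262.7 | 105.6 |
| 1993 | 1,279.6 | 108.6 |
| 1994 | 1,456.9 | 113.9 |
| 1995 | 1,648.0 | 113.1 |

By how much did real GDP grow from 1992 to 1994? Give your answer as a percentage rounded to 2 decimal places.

Real GDP 1992 = 1262.7/1.056 = 1195.74.
Real GDP 1994 = 1456.9/1.139 = 1279.10.
Change = 1279.10/1195.74 − 1 = 0.0697.

6.97%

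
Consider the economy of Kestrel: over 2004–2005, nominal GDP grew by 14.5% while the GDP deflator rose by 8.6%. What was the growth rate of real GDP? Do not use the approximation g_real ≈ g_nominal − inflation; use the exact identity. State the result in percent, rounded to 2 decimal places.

(1 + g_nom) = (1 + g_real)(1 + π), so g_real = 1.1450 / 1.0860 − 1 = 0.05433.

5.43%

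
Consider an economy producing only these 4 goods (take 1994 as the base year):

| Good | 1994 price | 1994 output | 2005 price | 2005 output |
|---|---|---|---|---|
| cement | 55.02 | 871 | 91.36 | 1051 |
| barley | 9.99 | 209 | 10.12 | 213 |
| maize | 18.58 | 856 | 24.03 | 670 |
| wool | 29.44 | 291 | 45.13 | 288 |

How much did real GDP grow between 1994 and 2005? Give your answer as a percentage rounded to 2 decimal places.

8.59%

Real GDP 1994 = Nominal GDP 1994 = 55.02·871 + 9.99·209 + 18.58·856 + 29.44·291 = 74481.85.
Real GDP 2005 (at 1994 prices) = 55.02·1051 + 9.99·213 + 18.58·670 + 29.44·288 = 80881.21.
Real growth = 80881.21/74481.85 − 1 = 0.0859.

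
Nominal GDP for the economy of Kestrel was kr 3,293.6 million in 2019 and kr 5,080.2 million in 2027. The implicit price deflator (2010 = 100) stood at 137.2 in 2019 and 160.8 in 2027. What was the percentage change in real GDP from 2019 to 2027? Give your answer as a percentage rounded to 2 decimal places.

Deflate each year: 2019 → 3293.6/1.372 = 2400.58; 2027 → 5080.2/1.608 = 3159.33.
So real GDP changed by 3159.33/2400.58 − 1 = 0.3161, i.e. 31.61%.

31.61%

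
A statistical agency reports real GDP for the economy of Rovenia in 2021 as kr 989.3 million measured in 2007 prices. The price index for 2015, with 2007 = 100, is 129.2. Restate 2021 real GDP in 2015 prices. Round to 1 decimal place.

Real GDP in 2015 prices = Real GDP in 2007 prices × (P_2015/P_2007) = 989.3 × 1.292 = 1278.18.

kr 1,278.2 million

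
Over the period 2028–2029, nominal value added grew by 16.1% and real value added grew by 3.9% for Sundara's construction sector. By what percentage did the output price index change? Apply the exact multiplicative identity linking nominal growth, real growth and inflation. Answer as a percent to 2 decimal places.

11.74%

(1 + g_nom) = (1 + g_real)(1 + π), so π = 1.1610 / 1.0390 − 1 = 0.11742.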